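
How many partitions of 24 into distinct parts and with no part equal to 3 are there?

75

Systematic enumeration (by largest part, then next-largest, …) yields 75.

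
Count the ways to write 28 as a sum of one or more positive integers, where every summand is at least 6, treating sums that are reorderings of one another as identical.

29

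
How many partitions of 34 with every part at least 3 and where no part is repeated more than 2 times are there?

400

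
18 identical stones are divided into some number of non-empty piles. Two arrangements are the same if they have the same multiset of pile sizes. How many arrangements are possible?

Systematic enumeration (by largest part, then next-largest, …) yields 385.

385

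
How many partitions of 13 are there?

101

Enumerating by decreasing first part gives 101 partitions in all.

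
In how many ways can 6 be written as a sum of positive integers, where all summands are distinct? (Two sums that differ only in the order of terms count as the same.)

4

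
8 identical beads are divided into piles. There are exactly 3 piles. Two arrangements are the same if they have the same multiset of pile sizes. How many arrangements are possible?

5

Enumerating:
6, 1, 1
5, 2, 1
4, 3, 1
4, 2, 2
3, 3, 2
Counting gives 5.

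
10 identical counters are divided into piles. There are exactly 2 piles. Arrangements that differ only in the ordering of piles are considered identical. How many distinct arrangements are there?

5

Listing the qualifying partitions of 10:
1,9
2,8
3,7
4,6
5,5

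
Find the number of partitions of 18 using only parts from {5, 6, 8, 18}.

Enumerating:
18
8 + 5 + 5
6 + 6 + 6
That's 3 in total.

3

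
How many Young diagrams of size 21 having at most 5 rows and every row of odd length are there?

31

There are too many to list fully; the first 12 (by largest part) are:
21
1+1+19
1+3+17
1+1+1+1+17
1+5+15
3+3+15
1+1+1+3+15
1+7+13
3+5+13
1+1+1+5+13
1+1+3+3+13
1+9+11
…and 19 more, for 31 total.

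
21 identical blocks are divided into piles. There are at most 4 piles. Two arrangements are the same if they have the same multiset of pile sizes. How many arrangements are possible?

120

There are 120 such partitions.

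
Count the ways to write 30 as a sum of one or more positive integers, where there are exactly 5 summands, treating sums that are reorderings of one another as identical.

A full systematic count gives 377.

377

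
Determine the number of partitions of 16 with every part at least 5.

The partitions of 16 that satisfy the conditions:
16
11, 5
10, 6
9, 7
8, 8
6, 5, 5

6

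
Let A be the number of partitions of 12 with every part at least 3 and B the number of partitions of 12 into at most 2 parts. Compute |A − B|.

Partitions of 12 with every part at least 3: 9.
Partitions of 12 into at most 2 parts: 7.
|9 − 7| = 2.

2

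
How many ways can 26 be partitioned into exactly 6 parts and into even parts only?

The partitions of 26 that satisfy the conditions:
16 + 2 + 2 + 2 + 2 + 2
14 + 4 + 2 + 2 + 2 + 2
12 + 6 + 2 + 2 + 2 + 2
12 + 4 + 4 + 2 + 2 + 2
10 + 8 + 2 + 2 + 2 + 2
10 + 6 + 4 + 2 + 2 + 2
10 + 4 + 4 + 4 + 2 + 2
8 + 8 + 4 + 2 + 2 + 2
8 + 6 + 6 + 2 + 2 + 2
8 + 6 + 4 + 4 + 2 + 2
8 + 4 + 4 + 4 + 4 + 2
6 + 6 + 6 + 4 + 2 + 2
6 + 6 + 4 + 4 + 4 + 2
6 + 4 + 4 + 4 + 4 + 4
That's 14 in total.

14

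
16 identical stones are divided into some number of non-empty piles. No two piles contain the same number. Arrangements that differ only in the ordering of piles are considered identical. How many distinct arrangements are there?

There are too many to list fully; the first 12 (by largest part) are:
16
15 + 1
14 + 2
13 + 3
13 + 2 + 1
12 + 4
12 + 3 + 1
11 + 5
11 + 4 + 1
11 + 3 + 2
10 + 6
10 + 5 + 1
…and 20 more, for 32 total.

32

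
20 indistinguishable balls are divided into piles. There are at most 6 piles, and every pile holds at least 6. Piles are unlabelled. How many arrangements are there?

They are:
20
14 + 6
13 + 7
12 + 8
11 + 9
10 + 10
8 + 6 + 6
7 + 7 + 6

8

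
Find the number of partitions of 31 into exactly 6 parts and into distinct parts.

35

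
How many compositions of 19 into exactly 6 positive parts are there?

8568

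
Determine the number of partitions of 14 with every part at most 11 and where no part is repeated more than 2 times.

A partial list (first 12 by largest part):
11, 3
11, 2, 1
10, 4
10, 3, 1
10, 2, 2
10, 2, 1, 1
9, 5
9, 4, 1
9, 3, 2
9, 3, 1, 1
9, 2, 2, 1
8, 6
…and 41 more, for 53 total.

53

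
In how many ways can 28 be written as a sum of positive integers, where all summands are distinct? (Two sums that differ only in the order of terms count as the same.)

Counting exhaustively, 222 partitions satisfy the conditions.

222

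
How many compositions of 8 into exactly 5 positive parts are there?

35

A composition of 8 into 5 positive parts is chosen by placing 4 dividers among the 7 gaps between 8 units: C(7,4) = 35.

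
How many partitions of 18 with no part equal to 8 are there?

343

Counting exhaustively, 343 partitions satisfy the conditions.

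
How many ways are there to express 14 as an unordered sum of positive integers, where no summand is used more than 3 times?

82

A full systematic count gives 82.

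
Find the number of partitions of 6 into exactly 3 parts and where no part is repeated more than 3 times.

3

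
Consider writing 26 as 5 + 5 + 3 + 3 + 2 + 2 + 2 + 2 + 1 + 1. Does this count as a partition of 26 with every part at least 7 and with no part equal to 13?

The parts sum to 26, and the condition 'every summand is at least 7' is violated.

No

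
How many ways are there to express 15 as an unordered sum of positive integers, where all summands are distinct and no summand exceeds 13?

25

They are:
2+13
3+12
1+2+12
4+11
1+3+11
5+10
1+4+10
2+3+10
6+9
1+5+9
2+4+9
1+2+3+9
7+8
1+6+8
2+5+8
3+4+8
1+2+4+8
2+6+7
3+5+7
1+2+5+7
1+3+4+7
4+5+6
1+3+5+6
2+3+4+6
1+2+3+4+5
Counting gives 25.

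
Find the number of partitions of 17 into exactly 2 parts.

Enumerating:
16, 1
15, 2
14, 3
13, 4
12, 5
11, 6
10, 7
9, 8

8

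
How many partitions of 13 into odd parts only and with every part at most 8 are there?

14

The partitions of 13 that satisfy the conditions:
7,5,1
7,3,3
7,3,1,1,1
7,1,1,1,1,1,1
5,5,3
5,5,1,1,1
5,3,3,1,1
5,3,1,1,1,1,1
5,1,1,1,1,1,1,1,1
3,3,3,3,1
3,3,3,1,1,1,1
3,3,1,1,1,1,1,1,1
3,1,1,1,1,1,1,1,1,1,1
1,1,1,1,1,1,1,1,1,1,1,1,1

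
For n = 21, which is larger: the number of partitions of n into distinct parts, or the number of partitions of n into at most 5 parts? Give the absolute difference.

Partitions of 21 into distinct parts: 76.
Partitions of 21 into at most 5 parts: 221.
|76 − 221| = 145.

145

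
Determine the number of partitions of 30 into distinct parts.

There are 296 such partitions.

296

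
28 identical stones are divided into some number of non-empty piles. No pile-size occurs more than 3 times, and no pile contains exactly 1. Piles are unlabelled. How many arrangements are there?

496

Counting exhaustively, 496 partitions satisfy the conditions.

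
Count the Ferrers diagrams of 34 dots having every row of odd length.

512

There are 512 such partitions.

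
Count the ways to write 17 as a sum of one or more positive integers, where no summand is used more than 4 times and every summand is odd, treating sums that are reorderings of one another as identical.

22

They are:
17
15,1,1
13,3,1
13,1,1,1,1
11,5,1
11,3,3
11,3,1,1,1
9,7,1
9,5,3
9,5,1,1,1
9,3,3,1,1
7,7,3
7,7,1,1,1
7,5,5
7,5,3,1,1
7,3,3,3,1
7,3,3,1,1,1,1
5,5,5,1,1
5,5,3,3,1
5,5,3,1,1,1,1
5,3,3,3,3
5,3,3,3,1,1,1
Counting gives 22.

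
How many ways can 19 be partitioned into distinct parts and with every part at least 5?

7

Enumerating:
19
5 + 14
6 + 13
7 + 12
8 + 11
9 + 10
5 + 6 + 8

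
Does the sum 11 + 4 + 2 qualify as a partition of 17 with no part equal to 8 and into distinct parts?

Yes

The parts sum to 17, and the condition 'no summand equals 8' holds; the condition 'all summands are distinct' holds.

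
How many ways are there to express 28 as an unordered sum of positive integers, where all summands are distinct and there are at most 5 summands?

207

Enumerating by decreasing first part gives 207 partitions in all.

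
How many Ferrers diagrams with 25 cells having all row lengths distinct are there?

Direct enumeration gives 142 partitions.

142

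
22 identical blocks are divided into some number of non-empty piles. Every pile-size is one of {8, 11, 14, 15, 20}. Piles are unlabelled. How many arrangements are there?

2

The partitions of 22 that satisfy the conditions:
14,8
11,11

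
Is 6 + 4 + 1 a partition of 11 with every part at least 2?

No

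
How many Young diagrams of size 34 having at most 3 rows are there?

Enumerating by decreasing first part gives 114 partitions in all.

114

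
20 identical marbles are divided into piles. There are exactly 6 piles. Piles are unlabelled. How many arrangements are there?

90

A full systematic count gives 90.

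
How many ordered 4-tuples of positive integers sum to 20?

Place 3 bars in the 19 internal gaps of a row of 20 dots: C(19,3) = 969.

969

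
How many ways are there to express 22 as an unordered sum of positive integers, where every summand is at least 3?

73

There are 73 such partitions.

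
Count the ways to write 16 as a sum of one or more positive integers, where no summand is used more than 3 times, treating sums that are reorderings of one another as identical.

132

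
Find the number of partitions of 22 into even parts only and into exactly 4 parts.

11

Listing the qualifying partitions of 22:
16,2,2,2
14,4,2,2
12,6,2,2
12,4,4,2
10,8,2,2
10,6,4,2
10,4,4,4
8,8,4,2
8,6,6,2
8,6,4,4
6,6,6,4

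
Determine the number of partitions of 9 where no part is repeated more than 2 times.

They are:
9
8, 1
7, 2
7, 1, 1
6, 3
6, 2, 1
5, 4
5, 3, 1
5, 2, 2
5, 2, 1, 1
4, 4, 1
4, 3, 2
4, 3, 1, 1
4, 2, 2, 1
3, 3, 2, 1
3, 2, 2, 1, 1
Counting gives 16.

16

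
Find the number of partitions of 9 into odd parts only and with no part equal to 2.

The partitions of 9 that satisfy the conditions:
9
7,1,1
5,3,1
5,1,1,1,1
3,3,3
3,3,1,1,1
3,1,1,1,1,1,1
1,1,1,1,1,1,1,1,1
That's 8 in total.

8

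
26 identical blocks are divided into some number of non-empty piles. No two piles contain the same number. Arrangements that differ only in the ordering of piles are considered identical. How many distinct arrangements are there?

165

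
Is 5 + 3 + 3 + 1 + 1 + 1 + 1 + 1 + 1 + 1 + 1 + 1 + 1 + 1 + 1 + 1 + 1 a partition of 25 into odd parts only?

Yes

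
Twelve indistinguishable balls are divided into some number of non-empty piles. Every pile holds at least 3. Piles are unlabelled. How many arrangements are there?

9

They are:
12
9 + 3
8 + 4
7 + 5
6 + 6
6 + 3 + 3
5 + 4 + 3
4 + 4 + 4
3 + 3 + 3 + 3
Counting gives 9.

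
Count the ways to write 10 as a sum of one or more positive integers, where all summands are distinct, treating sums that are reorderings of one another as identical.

The partitions of 10 that satisfy the conditions:
10
9, 1
8, 2
7, 3
7, 2, 1
6, 4
6, 3, 1
5, 4, 1
5, 3, 2
4, 3, 2, 1

10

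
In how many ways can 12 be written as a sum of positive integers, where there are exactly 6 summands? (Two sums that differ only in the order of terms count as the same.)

11

The partitions of 12 that satisfy the conditions:
7,1,1,1,1,1
6,2,1,1,1,1
5,3,1,1,1,1
5,2,2,1,1,1
4,4,1,1,1,1
4,3,2,1,1,1
4,2,2,2,1,1
3,3,3,1,1,1
3,3,2,2,1,1
3,2,2,2,2,1
2,2,2,2,2,2
That's 11 in total.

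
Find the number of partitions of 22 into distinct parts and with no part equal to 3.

A partial list (first 12 by largest part):
22
21 + 1
20 + 2
19 + 2 + 1
18 + 4
17 + 5
17 + 4 + 1
16 + 6
16 + 5 + 1
16 + 4 + 2
15 + 7
15 + 6 + 1
…and 43 more, for 55 total.

55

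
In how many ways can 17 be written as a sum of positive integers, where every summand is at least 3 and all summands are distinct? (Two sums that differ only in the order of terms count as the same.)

Enumerating:
17
14,3
13,4
12,5
11,6
10,7
10,4,3
9,8
9,5,3
8,6,3
8,5,4
7,6,4

12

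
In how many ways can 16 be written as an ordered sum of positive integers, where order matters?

The number of compositions of n is 2^(n−1); here 2^15 = 32768.

32768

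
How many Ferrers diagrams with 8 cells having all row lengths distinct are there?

6

The partitions of 8 that satisfy the conditions:
8
7, 1
6, 2
5, 3
5, 2, 1
4, 3, 1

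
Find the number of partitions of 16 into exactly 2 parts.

Enumerating:
15, 1
14, 2
13, 3
12, 4
11, 5
10, 6
9, 7
8, 8

8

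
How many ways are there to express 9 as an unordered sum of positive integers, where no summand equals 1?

Listing the qualifying partitions of 9:
9
7 + 2
6 + 3
5 + 4
5 + 2 + 2
4 + 3 + 2
3 + 3 + 3
3 + 2 + 2 + 2

8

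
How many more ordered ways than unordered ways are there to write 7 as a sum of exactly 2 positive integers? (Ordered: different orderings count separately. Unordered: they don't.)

3

Compositions: C(6,1) = 6.
Partitions of 7 into exactly 2 parts: 3.
Difference: 6 − 3 = 3.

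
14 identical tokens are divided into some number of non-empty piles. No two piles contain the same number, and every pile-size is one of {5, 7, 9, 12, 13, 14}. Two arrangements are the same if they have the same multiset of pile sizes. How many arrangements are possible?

2

Enumerating:
14
9,5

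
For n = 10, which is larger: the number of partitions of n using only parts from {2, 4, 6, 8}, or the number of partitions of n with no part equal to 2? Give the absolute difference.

14

Partitions of 10 using only parts from {2, 4, 6, 8}: 6.
Partitions of 10 with no part equal to 2: 20.
|6 − 20| = 14.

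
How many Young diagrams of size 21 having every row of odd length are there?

76

Direct enumeration gives 76 partitions.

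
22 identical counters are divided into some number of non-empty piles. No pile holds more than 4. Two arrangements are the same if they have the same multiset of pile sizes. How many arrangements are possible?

136

Direct enumeration gives 136 partitions.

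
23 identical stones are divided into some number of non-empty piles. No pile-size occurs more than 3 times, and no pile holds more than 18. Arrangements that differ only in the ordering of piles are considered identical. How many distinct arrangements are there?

581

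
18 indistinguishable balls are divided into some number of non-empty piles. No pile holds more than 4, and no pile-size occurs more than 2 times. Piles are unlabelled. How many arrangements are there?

They are:
4,4,3,3,2,2
4,4,3,3,2,1,1
Counting gives 2.

2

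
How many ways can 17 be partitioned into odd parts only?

There are too many to list fully; the first 12 (by largest part) are:
17
1 + 1 + 15
1 + 3 + 13
1 + 1 + 1 + 1 + 13
1 + 5 + 11
3 + 3 + 11
1 + 1 + 1 + 3 + 11
1 + 1 + 1 + 1 + 1 + 1 + 11
1 + 7 + 9
3 + 5 + 9
1 + 1 + 1 + 5 + 9
1 + 1 + 3 + 3 + 9
…and 26 more, for 38 total.

38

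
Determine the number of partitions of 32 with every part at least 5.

95

Enumerating by decreasing first part gives 95 partitions in all.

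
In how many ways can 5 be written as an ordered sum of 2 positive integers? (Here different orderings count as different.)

4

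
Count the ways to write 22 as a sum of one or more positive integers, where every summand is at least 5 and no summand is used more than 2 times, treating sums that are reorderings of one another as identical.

Enumerating:
22
17, 5
16, 6
15, 7
14, 8
13, 9
12, 10
12, 5, 5
11, 11
11, 6, 5
10, 7, 5
10, 6, 6
9, 8, 5
9, 7, 6
8, 8, 6
8, 7, 7
6, 6, 5, 5
Counting gives 17.

17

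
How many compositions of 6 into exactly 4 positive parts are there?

By stars and bars with positive parts, the count is C(5,3) = 10.

10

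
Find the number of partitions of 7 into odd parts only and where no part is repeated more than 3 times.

Enumerating:
7
5 + 1 + 1
3 + 3 + 1

3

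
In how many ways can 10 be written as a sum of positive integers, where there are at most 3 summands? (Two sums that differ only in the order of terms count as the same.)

14

Enumerating:
10
9+1
8+2
8+1+1
7+3
7+2+1
6+4
6+3+1
6+2+2
5+5
5+4+1
5+3+2
4+4+2
4+3+3
Counting gives 14.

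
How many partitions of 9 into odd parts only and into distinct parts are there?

2

Listing the qualifying partitions of 9:
9
5, 3, 1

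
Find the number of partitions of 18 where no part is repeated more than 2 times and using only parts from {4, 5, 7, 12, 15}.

2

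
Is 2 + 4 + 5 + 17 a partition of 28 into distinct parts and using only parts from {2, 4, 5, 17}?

Yes

The parts sum to 28, and the condition 'all summands are distinct' holds; the condition 'each summand belongs to {2, 4, 5, 17}' holds.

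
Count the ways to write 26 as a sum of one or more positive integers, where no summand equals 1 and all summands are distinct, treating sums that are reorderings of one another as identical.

Systematic enumeration (by largest part, then next-largest, …) yields 89.

89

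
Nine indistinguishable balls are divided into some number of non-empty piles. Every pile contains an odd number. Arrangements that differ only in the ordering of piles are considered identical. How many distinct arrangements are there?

They are:
9
1, 1, 7
1, 3, 5
1, 1, 1, 1, 5
3, 3, 3
1, 1, 1, 3, 3
1, 1, 1, 1, 1, 1, 3
1, 1, 1, 1, 1, 1, 1, 1, 1
Counting gives 8.

8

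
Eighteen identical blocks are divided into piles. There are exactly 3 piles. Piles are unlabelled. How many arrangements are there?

There are too many to list fully; the first 12 (by largest part) are:
16,1,1
15,2,1
14,3,1
14,2,2
13,4,1
13,3,2
12,5,1
12,4,2
12,3,3
11,6,1
11,5,2
11,4,3
…and 15 more, for 27 total.

27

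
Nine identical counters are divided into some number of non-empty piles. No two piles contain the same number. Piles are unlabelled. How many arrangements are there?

They are:
9
8 + 1
7 + 2
6 + 3
6 + 2 + 1
5 + 4
5 + 3 + 1
4 + 3 + 2

8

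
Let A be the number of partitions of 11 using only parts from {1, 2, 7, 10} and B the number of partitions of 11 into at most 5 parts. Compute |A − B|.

Partitions of 11 using only parts from {1, 2, 7, 10}: 10.
Partitions of 11 into at most 5 parts: 37.
|10 − 37| = 27.

27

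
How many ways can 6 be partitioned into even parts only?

3

Enumerating:
6
4, 2
2, 2, 2
That's 3 in total.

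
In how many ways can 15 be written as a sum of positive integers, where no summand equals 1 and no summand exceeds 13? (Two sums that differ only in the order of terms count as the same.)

40

A partial list (first 12 by largest part):
2 + 13
3 + 12
4 + 11
2 + 2 + 11
5 + 10
2 + 3 + 10
6 + 9
2 + 4 + 9
3 + 3 + 9
2 + 2 + 2 + 9
7 + 8
2 + 5 + 8
…and 28 more, for 40 total.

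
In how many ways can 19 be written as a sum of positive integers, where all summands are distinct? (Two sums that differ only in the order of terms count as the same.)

54

A partial list (first 12 by largest part):
19
18,1
17,2
16,3
16,2,1
15,4
15,3,1
14,5
14,4,1
14,3,2
13,6
13,5,1
…and 42 more, for 54 total.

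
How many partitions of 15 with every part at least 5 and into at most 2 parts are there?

4

Listing the qualifying partitions of 15:
15
10, 5
9, 6
8, 7
Counting gives 4.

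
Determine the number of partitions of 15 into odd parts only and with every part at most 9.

Enumerating:
9, 5, 1
9, 3, 3
9, 3, 1, 1, 1
9, 1, 1, 1, 1, 1, 1
7, 7, 1
7, 5, 3
7, 5, 1, 1, 1
7, 3, 3, 1, 1
7, 3, 1, 1, 1, 1, 1
7, 1, 1, 1, 1, 1, 1, 1, 1
5, 5, 5
5, 5, 3, 1, 1
5, 5, 1, 1, 1, 1, 1
5, 3, 3, 3, 1
5, 3, 3, 1, 1, 1, 1
5, 3, 1, 1, 1, 1, 1, 1, 1
5, 1, 1, 1, 1, 1, 1, 1, 1, 1, 1
3, 3, 3, 3, 3
3, 3, 3, 3, 1, 1, 1
3, 3, 3, 1, 1, 1, 1, 1, 1
3, 3, 1, 1, 1, 1, 1, 1, 1, 1, 1
3, 1, 1, 1, 1, 1, 1, 1, 1, 1, 1, 1, 1
1, 1, 1, 1, 1, 1, 1, 1, 1, 1, 1, 1, 1, 1, 1
Counting gives 23.

23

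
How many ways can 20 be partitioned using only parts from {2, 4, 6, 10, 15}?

The partitions of 20 that satisfy the conditions:
10 + 10
10 + 6 + 4
10 + 6 + 2 + 2
10 + 4 + 4 + 2
10 + 4 + 2 + 2 + 2
10 + 2 + 2 + 2 + 2 + 2
6 + 6 + 6 + 2
6 + 6 + 4 + 4
6 + 6 + 4 + 2 + 2
6 + 6 + 2 + 2 + 2 + 2
6 + 4 + 4 + 4 + 2
6 + 4 + 4 + 2 + 2 + 2
6 + 4 + 2 + 2 + 2 + 2 + 2
6 + 2 + 2 + 2 + 2 + 2 + 2 + 2
4 + 4 + 4 + 4 + 4
4 + 4 + 4 + 4 + 2 + 2
4 + 4 + 4 + 2 + 2 + 2 + 2
4 + 4 + 2 + 2 + 2 + 2 + 2 + 2
4 + 2 + 2 + 2 + 2 + 2 + 2 + 2 + 2
2 + 2 + 2 + 2 + 2 + 2 + 2 + 2 + 2 + 2

20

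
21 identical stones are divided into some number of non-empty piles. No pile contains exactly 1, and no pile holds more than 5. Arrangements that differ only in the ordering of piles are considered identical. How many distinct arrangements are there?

29

There are too many to list fully; the first 12 (by largest part) are:
5 + 5 + 5 + 4 + 2
5 + 5 + 5 + 3 + 3
5 + 5 + 5 + 2 + 2 + 2
5 + 5 + 4 + 4 + 3
5 + 5 + 4 + 3 + 2 + 2
5 + 5 + 3 + 3 + 3 + 2
5 + 5 + 3 + 2 + 2 + 2 + 2
5 + 4 + 4 + 4 + 4
5 + 4 + 4 + 4 + 2 + 2
5 + 4 + 4 + 3 + 3 + 2
5 + 4 + 4 + 2 + 2 + 2 + 2
5 + 4 + 3 + 3 + 3 + 3
…and 17 more, for 29 total.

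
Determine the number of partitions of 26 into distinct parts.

There are 165 such partitions.

165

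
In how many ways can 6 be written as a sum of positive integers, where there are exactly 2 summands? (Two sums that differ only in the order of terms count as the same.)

3

The partitions of 6 that satisfy the conditions:
5+1
4+2
3+3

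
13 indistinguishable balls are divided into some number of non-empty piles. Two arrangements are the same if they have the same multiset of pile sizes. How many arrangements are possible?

101

Systematic enumeration (by largest part, then next-largest, …) yields 101.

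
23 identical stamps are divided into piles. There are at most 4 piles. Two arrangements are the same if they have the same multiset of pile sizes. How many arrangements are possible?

150

A full systematic count gives 150.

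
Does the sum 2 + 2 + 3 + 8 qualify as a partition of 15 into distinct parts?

The parts sum to 15, and the condition 'all summands are distinct' is violated.

No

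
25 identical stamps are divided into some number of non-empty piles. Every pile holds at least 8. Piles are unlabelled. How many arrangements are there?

7

The partitions of 25 that satisfy the conditions:
25
17, 8
16, 9
15, 10
14, 11
13, 12
9, 8, 8
Counting gives 7.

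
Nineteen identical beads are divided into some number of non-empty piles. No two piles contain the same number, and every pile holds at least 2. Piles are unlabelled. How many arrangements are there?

A partial list (first 12 by largest part):
19
17+2
16+3
15+4
14+5
14+3+2
13+6
13+4+2
12+7
12+5+2
12+4+3
11+8
…and 17 more, for 29 total.

29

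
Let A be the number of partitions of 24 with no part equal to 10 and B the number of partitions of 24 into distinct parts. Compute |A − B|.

1318

Partitions of 24 with no part equal to 10: 1440.
Partitions of 24 into distinct parts: 122.
|1440 − 122| = 1318.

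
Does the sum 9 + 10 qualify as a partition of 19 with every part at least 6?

The parts sum to 19, and the condition 'every summand is at least 6' holds.

Yes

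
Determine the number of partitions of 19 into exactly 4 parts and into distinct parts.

They are:
13+3+2+1
12+4+2+1
11+5+2+1
11+4+3+1
10+6+2+1
10+5+3+1
10+4+3+2
9+7+2+1
9+6+3+1
9+5+4+1
9+5+3+2
8+7+3+1
8+6+4+1
8+6+3+2
8+5+4+2
7+6+5+1
7+6+4+2
7+5+4+3
That's 18 in total.

18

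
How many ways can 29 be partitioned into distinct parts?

256

Enumerating by decreasing first part gives 256 partitions in all.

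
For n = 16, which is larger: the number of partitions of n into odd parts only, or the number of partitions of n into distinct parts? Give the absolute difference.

0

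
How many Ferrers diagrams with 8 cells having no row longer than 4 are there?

They are:
4, 4
1, 3, 4
2, 2, 4
1, 1, 2, 4
1, 1, 1, 1, 4
2, 3, 3
1, 1, 3, 3
1, 2, 2, 3
1, 1, 1, 2, 3
1, 1, 1, 1, 1, 3
2, 2, 2, 2
1, 1, 2, 2, 2
1, 1, 1, 1, 2, 2
1, 1, 1, 1, 1, 1, 2
1, 1, 1, 1, 1, 1, 1, 1
That's 15 in total.

15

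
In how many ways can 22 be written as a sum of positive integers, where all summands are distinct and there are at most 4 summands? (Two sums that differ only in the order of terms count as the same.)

75

Counting exhaustively, 75 partitions satisfy the conditions.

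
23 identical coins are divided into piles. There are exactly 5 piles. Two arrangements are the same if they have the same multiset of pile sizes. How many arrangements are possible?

There are 141 such partitions.

141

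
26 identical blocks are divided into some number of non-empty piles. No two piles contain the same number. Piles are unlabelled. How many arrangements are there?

165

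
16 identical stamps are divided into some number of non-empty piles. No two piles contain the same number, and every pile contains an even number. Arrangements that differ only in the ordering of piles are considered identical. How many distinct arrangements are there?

Enumerating:
16
14+2
12+4
10+6
10+4+2
8+6+2
That's 6 in total.

6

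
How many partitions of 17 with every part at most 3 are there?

33

There are too many to list fully; the first 12 (by largest part) are:
2 + 3 + 3 + 3 + 3 + 3
1 + 1 + 3 + 3 + 3 + 3 + 3
1 + 2 + 2 + 3 + 3 + 3 + 3
1 + 1 + 1 + 2 + 3 + 3 + 3 + 3
1 + 1 + 1 + 1 + 1 + 3 + 3 + 3 + 3
2 + 2 + 2 + 2 + 3 + 3 + 3
1 + 1 + 2 + 2 + 2 + 3 + 3 + 3
1 + 1 + 1 + 1 + 2 + 2 + 3 + 3 + 3
1 + 1 + 1 + 1 + 1 + 1 + 2 + 3 + 3 + 3
1 + 1 + 1 + 1 + 1 + 1 + 1 + 1 + 3 + 3 + 3
1 + 2 + 2 + 2 + 2 + 2 + 3 + 3
1 + 1 + 1 + 2 + 2 + 2 + 2 + 3 + 3
…and 21 more, for 33 total.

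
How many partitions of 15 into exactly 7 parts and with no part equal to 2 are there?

7

Listing the qualifying partitions of 15:
9 + 1 + 1 + 1 + 1 + 1 + 1
7 + 3 + 1 + 1 + 1 + 1 + 1
6 + 4 + 1 + 1 + 1 + 1 + 1
5 + 5 + 1 + 1 + 1 + 1 + 1
5 + 3 + 3 + 1 + 1 + 1 + 1
4 + 4 + 3 + 1 + 1 + 1 + 1
3 + 3 + 3 + 3 + 1 + 1 + 1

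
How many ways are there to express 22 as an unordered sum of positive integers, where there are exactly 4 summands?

84

Direct enumeration gives 84 partitions.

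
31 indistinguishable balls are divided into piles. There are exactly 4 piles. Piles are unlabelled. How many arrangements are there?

225

Counting exhaustively, 225 partitions satisfy the conditions.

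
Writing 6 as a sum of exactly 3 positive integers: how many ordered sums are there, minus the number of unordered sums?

7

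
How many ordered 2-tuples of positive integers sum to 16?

15

Equivalently, choose which 1 of the 15 gaps become plus signs: C(15,1) = 15.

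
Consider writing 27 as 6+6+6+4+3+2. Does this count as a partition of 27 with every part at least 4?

No

The parts sum to 27, and the condition 'every summand is at least 4' is violated.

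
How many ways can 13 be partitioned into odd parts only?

They are:
13
11,1,1
9,3,1
9,1,1,1,1
7,5,1
7,3,3
7,3,1,1,1
7,1,1,1,1,1,1
5,5,3
5,5,1,1,1
5,3,3,1,1
5,3,1,1,1,1,1
5,1,1,1,1,1,1,1,1
3,3,3,3,1
3,3,3,1,1,1,1
3,3,1,1,1,1,1,1,1
3,1,1,1,1,1,1,1,1,1,1
1,1,1,1,1,1,1,1,1,1,1,1,1

18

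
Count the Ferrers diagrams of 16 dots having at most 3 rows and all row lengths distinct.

22

Enumerating:
16
15+1
14+2
13+3
13+2+1
12+4
12+3+1
11+5
11+4+1
11+3+2
10+6
10+5+1
10+4+2
9+7
9+6+1
9+5+2
9+4+3
8+7+1
8+6+2
8+5+3
7+6+3
7+5+4
Counting gives 22.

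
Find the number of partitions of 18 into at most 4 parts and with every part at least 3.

29

There are too many to list fully; the first 12 (by largest part) are:
18
15,3
14,4
13,5
12,6
12,3,3
11,7
11,4,3
10,8
10,5,3
10,4,4
9,9
…and 17 more, for 29 total.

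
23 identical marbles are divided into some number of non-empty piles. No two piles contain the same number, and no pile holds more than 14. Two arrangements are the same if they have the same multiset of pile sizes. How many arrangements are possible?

Enumerating by decreasing first part gives 79 partitions in all.

79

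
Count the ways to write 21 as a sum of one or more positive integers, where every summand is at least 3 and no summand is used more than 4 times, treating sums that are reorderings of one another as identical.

58

A partial list (first 12 by largest part):
21
3+18
4+17
5+16
6+15
3+3+15
7+14
3+4+14
8+13
3+5+13
4+4+13
9+12
…and 46 more, for 58 total.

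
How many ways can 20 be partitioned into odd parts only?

64

A partial list (first 12 by largest part):
19 + 1
17 + 3
17 + 1 + 1 + 1
15 + 5
15 + 3 + 1 + 1
15 + 1 + 1 + 1 + 1 + 1
13 + 7
13 + 5 + 1 + 1
13 + 3 + 3 + 1
13 + 3 + 1 + 1 + 1 + 1
13 + 1 + 1 + 1 + 1 + 1 + 1 + 1
11 + 9
…and 52 more, for 64 total.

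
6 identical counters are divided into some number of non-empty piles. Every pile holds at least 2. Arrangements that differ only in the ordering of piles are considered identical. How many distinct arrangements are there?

4

The partitions of 6 that satisfy the conditions:
6
4 + 2
3 + 3
2 + 2 + 2
That's 4 in total.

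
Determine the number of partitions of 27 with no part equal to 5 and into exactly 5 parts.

Enumerating by decreasing first part gives 171 partitions in all.

171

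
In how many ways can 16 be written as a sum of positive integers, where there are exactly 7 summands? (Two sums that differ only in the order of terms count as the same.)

28

There are too many to list fully; the first 12 (by largest part) are:
10, 1, 1, 1, 1, 1, 1
9, 2, 1, 1, 1, 1, 1
8, 3, 1, 1, 1, 1, 1
8, 2, 2, 1, 1, 1, 1
7, 4, 1, 1, 1, 1, 1
7, 3, 2, 1, 1, 1, 1
7, 2, 2, 2, 1, 1, 1
6, 5, 1, 1, 1, 1, 1
6, 4, 2, 1, 1, 1, 1
6, 3, 3, 1, 1, 1, 1
6, 3, 2, 2, 1, 1, 1
6, 2, 2, 2, 2, 1, 1
…and 16 more, for 28 total.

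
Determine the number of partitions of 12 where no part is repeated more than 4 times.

There are too many to list fully; the first 12 (by largest part) are:
12
11, 1
10, 2
10, 1, 1
9, 3
9, 2, 1
9, 1, 1, 1
8, 4
8, 3, 1
8, 2, 2
8, 2, 1, 1
8, 1, 1, 1, 1
…and 48 more, for 60 total.

60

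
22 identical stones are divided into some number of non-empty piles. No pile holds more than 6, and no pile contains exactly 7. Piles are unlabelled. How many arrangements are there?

391

Systematic enumeration (by largest part, then next-largest, …) yields 391.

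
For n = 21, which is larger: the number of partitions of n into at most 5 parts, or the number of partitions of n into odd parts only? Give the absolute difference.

Partitions of 21 into at most 5 parts: 221.
Partitions of 21 into odd parts only: 76.
|221 − 76| = 145.

145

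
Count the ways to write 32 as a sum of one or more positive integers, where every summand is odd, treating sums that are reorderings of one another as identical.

390

Enumerating by decreasing first part gives 390 partitions in all.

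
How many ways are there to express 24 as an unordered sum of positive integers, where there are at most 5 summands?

There are 333 such partitions.

333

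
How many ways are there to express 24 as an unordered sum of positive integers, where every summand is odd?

Enumerating by decreasing first part gives 122 partitions in all.

122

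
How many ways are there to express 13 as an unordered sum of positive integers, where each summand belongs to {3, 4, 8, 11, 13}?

Enumerating:
13
3, 3, 3, 4
Counting gives 2.

2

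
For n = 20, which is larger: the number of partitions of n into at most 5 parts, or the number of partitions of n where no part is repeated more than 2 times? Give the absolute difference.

10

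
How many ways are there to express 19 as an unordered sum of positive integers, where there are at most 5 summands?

Counting exhaustively, 164 partitions satisfy the conditions.

164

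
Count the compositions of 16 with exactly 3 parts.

A composition of 16 into 3 positive parts is chosen by placing 2 dividers among the 15 gaps between 16 units: C(15,2) = 105.

105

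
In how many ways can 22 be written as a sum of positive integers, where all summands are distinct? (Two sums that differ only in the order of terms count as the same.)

89

A full systematic count gives 89.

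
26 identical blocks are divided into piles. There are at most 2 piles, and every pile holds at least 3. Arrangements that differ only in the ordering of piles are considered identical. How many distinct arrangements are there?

12

Listing the qualifying partitions of 26:
26
23, 3
22, 4
21, 5
20, 6
19, 7
18, 8
17, 9
16, 10
15, 11
14, 12
13, 13
Counting gives 12.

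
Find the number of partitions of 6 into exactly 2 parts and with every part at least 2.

2

Enumerating:
4, 2
3, 3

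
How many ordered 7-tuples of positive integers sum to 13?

924

A composition of 13 into 7 positive parts is chosen by placing 6 dividers among the 12 gaps between 13 units: C(12,6) = 924.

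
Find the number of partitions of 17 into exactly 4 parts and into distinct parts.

11

They are:
11+3+2+1
10+4+2+1
9+5+2+1
9+4+3+1
8+6+2+1
8+5+3+1
8+4+3+2
7+6+3+1
7+5+4+1
7+5+3+2
6+5+4+2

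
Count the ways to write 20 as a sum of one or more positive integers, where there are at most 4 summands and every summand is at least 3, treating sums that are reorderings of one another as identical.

A partial list (first 12 by largest part):
20
17+3
16+4
15+5
14+6
14+3+3
13+7
13+4+3
12+8
12+5+3
12+4+4
11+9
…and 28 more, for 40 total.

40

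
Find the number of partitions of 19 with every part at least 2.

A full systematic count gives 105.

105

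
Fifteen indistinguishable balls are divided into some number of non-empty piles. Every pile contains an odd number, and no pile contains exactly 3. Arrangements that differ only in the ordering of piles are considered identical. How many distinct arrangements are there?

12

Listing the qualifying partitions of 15:
15
13 + 1 + 1
11 + 1 + 1 + 1 + 1
9 + 5 + 1
9 + 1 + 1 + 1 + 1 + 1 + 1
7 + 7 + 1
7 + 5 + 1 + 1 + 1
7 + 1 + 1 + 1 + 1 + 1 + 1 + 1 + 1
5 + 5 + 5
5 + 5 + 1 + 1 + 1 + 1 + 1
5 + 1 + 1 + 1 + 1 + 1 + 1 + 1 + 1 + 1 + 1
1 + 1 + 1 + 1 + 1 + 1 + 1 + 1 + 1 + 1 + 1 + 1 + 1 + 1 + 1
Counting gives 12.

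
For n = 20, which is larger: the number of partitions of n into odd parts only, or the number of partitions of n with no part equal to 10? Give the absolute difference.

Partitions of 20 into odd parts only: 64.
Partitions of 20 with no part equal to 10: 585.
|64 − 585| = 521.

521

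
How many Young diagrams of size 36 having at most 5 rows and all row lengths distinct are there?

Counting exhaustively, 536 partitions satisfy the conditions.

536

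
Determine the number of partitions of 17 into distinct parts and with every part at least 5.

5

The partitions of 17 that satisfy the conditions:
17
12+5
11+6
10+7
9+8
That's 5 in total.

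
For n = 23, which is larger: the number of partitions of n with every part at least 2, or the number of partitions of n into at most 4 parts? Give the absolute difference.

103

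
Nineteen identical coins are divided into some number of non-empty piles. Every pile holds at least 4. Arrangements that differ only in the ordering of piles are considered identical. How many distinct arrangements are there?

The partitions of 19 that satisfy the conditions:
19
4+15
5+14
6+13
7+12
8+11
4+4+11
9+10
4+5+10
4+6+9
5+5+9
4+7+8
5+6+8
5+7+7
6+6+7
4+4+4+7
4+4+5+6
4+5+5+5

18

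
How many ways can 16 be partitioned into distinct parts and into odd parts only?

Listing the qualifying partitions of 16:
15 + 1
13 + 3
11 + 5
9 + 7
7 + 5 + 3 + 1

5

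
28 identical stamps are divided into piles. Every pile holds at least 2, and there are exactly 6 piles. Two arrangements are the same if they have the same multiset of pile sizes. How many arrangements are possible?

136

Direct enumeration gives 136 partitions.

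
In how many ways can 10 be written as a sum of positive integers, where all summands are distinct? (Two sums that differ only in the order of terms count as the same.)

Enumerating:
10
9 + 1
8 + 2
7 + 3
7 + 2 + 1
6 + 4
6 + 3 + 1
5 + 4 + 1
5 + 3 + 2
4 + 3 + 2 + 1
Counting gives 10.

10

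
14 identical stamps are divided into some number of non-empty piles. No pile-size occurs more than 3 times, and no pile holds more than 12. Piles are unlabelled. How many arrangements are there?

80

A full systematic count gives 80.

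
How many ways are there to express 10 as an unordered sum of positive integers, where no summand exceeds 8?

There are too many to list fully; the first 12 (by largest part) are:
8+2
8+1+1
7+3
7+2+1
7+1+1+1
6+4
6+3+1
6+2+2
6+2+1+1
6+1+1+1+1
5+5
5+4+1
…and 28 more, for 40 total.

40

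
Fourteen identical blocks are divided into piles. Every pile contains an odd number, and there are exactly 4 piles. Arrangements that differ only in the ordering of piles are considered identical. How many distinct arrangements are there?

6

The partitions of 14 that satisfy the conditions:
11+1+1+1
9+3+1+1
7+5+1+1
7+3+3+1
5+5+3+1
5+3+3+3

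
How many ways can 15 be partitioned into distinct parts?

27

There are too many to list fully; the first 12 (by largest part) are:
15
14 + 1
13 + 2
12 + 3
12 + 2 + 1
11 + 4
11 + 3 + 1
10 + 5
10 + 4 + 1
10 + 3 + 2
9 + 6
9 + 5 + 1
…and 15 more, for 27 total.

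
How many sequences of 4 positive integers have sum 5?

Place 3 bars in the 4 internal gaps of a row of 5 dots: C(4,3) = 4.

4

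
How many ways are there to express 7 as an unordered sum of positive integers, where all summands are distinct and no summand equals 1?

The partitions of 7 that satisfy the conditions:
7
5, 2
4, 3
Counting gives 3.

3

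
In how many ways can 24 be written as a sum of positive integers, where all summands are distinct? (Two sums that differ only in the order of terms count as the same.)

122

Direct enumeration gives 122 partitions.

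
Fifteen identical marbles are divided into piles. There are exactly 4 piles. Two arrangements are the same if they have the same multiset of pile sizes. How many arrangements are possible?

There are too many to list fully; the first 12 (by largest part) are:
12 + 1 + 1 + 1
11 + 2 + 1 + 1
10 + 3 + 1 + 1
10 + 2 + 2 + 1
9 + 4 + 1 + 1
9 + 3 + 2 + 1
9 + 2 + 2 + 2
8 + 5 + 1 + 1
8 + 4 + 2 + 1
8 + 3 + 3 + 1
8 + 3 + 2 + 2
7 + 6 + 1 + 1
…and 15 more, for 27 total.

27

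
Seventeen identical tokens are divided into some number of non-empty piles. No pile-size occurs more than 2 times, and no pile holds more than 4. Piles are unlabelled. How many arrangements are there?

2

The partitions of 17 that satisfy the conditions:
4 + 4 + 3 + 3 + 2 + 1
4 + 4 + 3 + 2 + 2 + 1 + 1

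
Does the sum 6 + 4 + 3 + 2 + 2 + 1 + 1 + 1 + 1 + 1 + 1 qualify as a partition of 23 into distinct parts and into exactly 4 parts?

No

The parts sum to 23, and the condition 'all summands are distinct' is violated.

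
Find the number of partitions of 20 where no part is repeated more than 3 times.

There are 320 such partitions.

320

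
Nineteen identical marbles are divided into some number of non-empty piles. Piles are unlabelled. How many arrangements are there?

490

Systematic enumeration (by largest part, then next-largest, …) yields 490.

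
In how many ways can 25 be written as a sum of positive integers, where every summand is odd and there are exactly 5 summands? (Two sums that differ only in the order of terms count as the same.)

There are too many to list fully; the first 12 (by largest part) are:
21 + 1 + 1 + 1 + 1
19 + 3 + 1 + 1 + 1
17 + 5 + 1 + 1 + 1
17 + 3 + 3 + 1 + 1
15 + 7 + 1 + 1 + 1
15 + 5 + 3 + 1 + 1
15 + 3 + 3 + 3 + 1
13 + 9 + 1 + 1 + 1
13 + 7 + 3 + 1 + 1
13 + 5 + 5 + 1 + 1
13 + 5 + 3 + 3 + 1
13 + 3 + 3 + 3 + 3
…and 18 more, for 30 total.

30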